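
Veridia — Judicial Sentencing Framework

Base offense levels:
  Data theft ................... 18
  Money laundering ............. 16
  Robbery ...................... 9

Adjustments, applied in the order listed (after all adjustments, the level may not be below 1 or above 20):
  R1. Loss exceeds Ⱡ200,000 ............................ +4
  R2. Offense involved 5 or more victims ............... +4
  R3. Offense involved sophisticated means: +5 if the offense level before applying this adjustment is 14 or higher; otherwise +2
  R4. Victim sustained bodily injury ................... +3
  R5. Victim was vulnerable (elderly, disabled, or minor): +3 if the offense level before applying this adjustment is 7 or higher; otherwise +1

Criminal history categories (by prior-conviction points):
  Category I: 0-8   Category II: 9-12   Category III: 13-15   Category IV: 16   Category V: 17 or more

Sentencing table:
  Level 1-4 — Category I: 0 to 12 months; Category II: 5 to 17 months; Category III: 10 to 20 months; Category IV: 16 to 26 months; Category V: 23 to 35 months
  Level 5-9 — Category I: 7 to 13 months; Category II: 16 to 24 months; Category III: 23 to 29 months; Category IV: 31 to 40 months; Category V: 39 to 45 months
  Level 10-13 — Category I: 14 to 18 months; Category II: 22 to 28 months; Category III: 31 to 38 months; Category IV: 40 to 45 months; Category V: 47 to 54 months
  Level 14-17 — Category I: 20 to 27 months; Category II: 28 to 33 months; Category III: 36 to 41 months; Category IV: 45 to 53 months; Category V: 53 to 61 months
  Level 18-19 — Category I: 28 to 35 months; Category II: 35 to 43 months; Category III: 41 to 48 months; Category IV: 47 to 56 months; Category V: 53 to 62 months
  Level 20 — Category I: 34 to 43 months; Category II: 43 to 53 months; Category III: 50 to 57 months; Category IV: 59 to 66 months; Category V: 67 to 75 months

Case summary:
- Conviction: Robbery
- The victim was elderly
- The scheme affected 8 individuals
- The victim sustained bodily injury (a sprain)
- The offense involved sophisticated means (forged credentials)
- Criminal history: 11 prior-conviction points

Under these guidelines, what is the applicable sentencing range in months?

Base offense level for robbery: 9.
R1 does not apply.
R2 applies: 9 + 4 = 13.
R3 applies (level before this adjustment is 13 < 14, so +2): 13 + 2 = 15.
R4 applies: 15 + 3 = 18.
R5 applies (level before this adjustment is 18 ≥ 7, so +3): 18 + 3 = 21.
Level 21 exceeds the maximum of 20; capped at 20.
Final offense level: 20.
Criminal history: 11 prior points → Category II (9-12).
Level 20 falls in the 20 band.
Grid: Level 20 × Category II = 43-53 months.

43-53 months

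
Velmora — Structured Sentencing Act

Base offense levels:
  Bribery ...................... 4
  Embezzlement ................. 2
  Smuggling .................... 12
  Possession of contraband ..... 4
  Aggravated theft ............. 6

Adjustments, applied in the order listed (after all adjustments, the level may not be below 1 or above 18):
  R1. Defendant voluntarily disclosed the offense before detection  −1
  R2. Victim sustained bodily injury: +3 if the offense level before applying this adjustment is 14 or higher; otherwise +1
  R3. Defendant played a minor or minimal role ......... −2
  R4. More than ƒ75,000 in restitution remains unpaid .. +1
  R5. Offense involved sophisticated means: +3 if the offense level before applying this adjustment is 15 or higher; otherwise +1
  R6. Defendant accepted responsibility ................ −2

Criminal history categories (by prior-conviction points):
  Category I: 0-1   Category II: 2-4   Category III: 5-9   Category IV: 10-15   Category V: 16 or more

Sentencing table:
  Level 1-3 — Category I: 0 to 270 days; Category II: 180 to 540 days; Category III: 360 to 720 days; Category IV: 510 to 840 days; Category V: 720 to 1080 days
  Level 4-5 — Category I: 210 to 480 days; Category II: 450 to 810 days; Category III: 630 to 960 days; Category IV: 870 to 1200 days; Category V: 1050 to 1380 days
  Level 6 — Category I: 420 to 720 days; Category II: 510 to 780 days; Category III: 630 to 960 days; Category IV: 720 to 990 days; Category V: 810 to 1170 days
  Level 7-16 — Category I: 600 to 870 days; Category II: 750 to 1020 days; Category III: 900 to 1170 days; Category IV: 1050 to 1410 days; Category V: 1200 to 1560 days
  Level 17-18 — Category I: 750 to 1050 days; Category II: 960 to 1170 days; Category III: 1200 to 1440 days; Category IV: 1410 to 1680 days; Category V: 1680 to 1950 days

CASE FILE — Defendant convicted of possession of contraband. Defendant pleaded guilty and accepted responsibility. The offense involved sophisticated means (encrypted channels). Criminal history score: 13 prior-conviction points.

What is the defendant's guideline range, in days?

Base offense level for possession of contraband: 4.
R1 does not apply.
R2 does not apply.
R3 does not apply.
R5 applies (level before this adjustment is 4 < 15, so +1): 4 + 1 = 5.
R6 applies: 5 − 2 = 3.
Final offense level: 3.
Criminal history: 13 prior points → Category IV (10-15).
Level 3 falls in the 1-3 band.
Grid: Level 1-3 × Category IV = 510-840 days.

510-840 days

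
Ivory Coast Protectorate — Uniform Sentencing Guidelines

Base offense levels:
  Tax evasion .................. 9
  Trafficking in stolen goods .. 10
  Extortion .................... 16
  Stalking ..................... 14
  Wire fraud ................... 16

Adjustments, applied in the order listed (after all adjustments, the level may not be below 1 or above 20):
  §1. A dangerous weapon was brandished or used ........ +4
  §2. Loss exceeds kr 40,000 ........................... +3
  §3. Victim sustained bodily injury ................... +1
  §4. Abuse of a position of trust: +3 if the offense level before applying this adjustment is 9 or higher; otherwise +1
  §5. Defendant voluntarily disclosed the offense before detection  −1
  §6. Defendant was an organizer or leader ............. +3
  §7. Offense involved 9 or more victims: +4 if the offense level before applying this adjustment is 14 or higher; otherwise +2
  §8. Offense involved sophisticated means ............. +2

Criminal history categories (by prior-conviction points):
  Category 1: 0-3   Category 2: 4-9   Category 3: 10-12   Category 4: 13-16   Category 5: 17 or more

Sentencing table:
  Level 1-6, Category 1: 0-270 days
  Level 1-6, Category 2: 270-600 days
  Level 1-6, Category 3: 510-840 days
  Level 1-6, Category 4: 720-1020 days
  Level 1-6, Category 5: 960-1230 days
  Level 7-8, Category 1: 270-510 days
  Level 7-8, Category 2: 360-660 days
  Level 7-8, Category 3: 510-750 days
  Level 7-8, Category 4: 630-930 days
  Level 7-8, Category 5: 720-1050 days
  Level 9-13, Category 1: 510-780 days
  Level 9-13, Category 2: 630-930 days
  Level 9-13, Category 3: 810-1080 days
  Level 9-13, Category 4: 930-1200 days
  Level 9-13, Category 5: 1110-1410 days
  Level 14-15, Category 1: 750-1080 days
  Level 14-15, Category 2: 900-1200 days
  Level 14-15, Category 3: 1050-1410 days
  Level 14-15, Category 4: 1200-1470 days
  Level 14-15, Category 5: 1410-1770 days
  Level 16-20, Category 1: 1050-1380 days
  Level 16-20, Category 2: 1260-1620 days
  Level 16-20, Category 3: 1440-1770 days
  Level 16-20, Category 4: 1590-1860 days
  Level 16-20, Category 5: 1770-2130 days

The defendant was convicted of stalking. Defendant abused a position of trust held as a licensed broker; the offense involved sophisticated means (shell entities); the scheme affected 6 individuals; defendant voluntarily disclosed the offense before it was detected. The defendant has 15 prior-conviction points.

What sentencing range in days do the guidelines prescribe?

Base offense level for stalking: 14.
§3 does not apply.
§4 applies (level before this adjustment is 14 ≥ 9, so +3): 14 + 3 = 17.
§5 applies: 17 − 1 = 16.
§6 does not apply.
§7 does not apply.
§8 applies: 16 + 2 = 18.
Final offense level: 18.
Criminal history: 15 prior points → Category 4 (13-16).
Level 18 falls in the 16-20 band.
Grid: Level 16-20 × Category 4 = 1590-1860 days.

1590-1860 days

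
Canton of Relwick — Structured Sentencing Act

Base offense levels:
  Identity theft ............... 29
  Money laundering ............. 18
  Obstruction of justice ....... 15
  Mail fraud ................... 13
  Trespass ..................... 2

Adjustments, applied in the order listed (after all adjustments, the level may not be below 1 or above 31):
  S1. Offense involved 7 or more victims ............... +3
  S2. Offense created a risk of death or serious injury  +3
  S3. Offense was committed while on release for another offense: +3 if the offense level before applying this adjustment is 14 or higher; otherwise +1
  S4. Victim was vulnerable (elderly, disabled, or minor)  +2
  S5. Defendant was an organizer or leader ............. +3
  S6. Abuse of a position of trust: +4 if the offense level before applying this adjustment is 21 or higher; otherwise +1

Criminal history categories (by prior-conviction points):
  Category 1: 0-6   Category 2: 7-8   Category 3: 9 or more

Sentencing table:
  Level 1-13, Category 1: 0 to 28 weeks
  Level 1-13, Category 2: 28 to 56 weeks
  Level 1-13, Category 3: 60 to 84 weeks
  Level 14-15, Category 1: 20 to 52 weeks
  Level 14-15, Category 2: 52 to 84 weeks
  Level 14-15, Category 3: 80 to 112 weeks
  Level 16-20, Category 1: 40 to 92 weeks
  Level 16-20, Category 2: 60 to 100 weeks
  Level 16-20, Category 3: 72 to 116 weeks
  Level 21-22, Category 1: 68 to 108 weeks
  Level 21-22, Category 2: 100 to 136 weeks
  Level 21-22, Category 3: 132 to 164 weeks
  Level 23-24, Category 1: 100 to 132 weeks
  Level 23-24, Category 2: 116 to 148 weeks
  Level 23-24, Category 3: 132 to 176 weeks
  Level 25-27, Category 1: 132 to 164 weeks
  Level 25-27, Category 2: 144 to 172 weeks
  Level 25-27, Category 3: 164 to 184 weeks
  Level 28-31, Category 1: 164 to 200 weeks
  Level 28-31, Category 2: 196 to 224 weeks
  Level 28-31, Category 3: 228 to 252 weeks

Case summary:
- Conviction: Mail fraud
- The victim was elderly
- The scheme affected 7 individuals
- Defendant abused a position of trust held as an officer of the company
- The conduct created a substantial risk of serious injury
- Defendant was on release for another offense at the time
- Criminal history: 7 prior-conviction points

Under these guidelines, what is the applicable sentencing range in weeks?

196-224 weeks

Base offense level for mail fraud: 13.
S1 applies: 13 + 3 = 16.
S2 applies: 16 + 3 = 19.
S3 applies (level before this adjustment is 19 ≥ 14, so +3): 19 + 3 = 22.
S4 applies: 22 + 2 = 24.
S5 does not apply.
S6 applies (level before this adjustment is 24 ≥ 21, so +4): 24 + 4 = 28.
Final offense level: 28.
Criminal history: 7 prior points → Category 2 (7-8).
Level 28 falls in the 28-31 band.
Grid: Level 28-31 × Category 2 = 196-224 weeks.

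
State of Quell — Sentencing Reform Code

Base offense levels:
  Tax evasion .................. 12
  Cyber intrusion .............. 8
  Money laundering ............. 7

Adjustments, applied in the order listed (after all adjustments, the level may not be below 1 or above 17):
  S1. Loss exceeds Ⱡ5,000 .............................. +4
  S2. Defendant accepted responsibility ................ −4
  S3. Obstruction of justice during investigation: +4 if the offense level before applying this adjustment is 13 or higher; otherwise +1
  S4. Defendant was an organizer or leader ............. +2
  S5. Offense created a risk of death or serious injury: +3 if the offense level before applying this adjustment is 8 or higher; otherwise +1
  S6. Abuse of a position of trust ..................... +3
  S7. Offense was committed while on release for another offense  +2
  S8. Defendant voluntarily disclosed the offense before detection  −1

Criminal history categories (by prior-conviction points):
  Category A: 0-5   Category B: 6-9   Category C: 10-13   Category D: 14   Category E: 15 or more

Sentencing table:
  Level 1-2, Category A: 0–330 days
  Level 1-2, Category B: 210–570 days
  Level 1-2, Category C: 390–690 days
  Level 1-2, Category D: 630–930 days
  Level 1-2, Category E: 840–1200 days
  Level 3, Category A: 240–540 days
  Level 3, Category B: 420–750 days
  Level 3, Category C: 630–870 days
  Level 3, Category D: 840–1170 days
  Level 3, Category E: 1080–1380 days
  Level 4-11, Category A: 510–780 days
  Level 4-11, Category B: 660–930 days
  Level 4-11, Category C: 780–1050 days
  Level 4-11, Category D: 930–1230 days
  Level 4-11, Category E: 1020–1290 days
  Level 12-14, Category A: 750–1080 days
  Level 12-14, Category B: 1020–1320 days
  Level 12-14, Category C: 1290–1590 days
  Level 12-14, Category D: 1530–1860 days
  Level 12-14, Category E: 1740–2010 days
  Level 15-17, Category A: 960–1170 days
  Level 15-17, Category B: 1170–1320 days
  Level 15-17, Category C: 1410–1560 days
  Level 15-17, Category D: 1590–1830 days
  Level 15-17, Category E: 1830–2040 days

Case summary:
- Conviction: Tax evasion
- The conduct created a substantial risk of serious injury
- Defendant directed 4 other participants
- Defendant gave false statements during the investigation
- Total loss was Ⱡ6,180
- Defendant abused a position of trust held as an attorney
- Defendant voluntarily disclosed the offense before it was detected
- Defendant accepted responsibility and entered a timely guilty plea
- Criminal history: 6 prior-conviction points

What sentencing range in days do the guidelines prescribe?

1170-1320 days

Base offense level for tax evasion: 12.
S1 applies: 12 + 4 = 16.
S2 applies: 16 − 4 = 12.
S3 applies (level before this adjustment is 12 < 13, so +1): 12 + 1 = 13.
S4 applies: 13 + 2 = 15.
S5 applies (level before this adjustment is 15 ≥ 8, so +3): 15 + 3 = 18.
S6 applies: 18 + 3 = 21.
S7 does not apply.
S8 applies: 21 − 1 = 20.
Level 20 exceeds the maximum of 17; capped at 17.
Final offense level: 17.
Criminal history: 6 prior points → Category B (6-9).
Level 17 falls in the 15-17 band.
Grid: Level 15-17 × Category B = 1170-1320 days.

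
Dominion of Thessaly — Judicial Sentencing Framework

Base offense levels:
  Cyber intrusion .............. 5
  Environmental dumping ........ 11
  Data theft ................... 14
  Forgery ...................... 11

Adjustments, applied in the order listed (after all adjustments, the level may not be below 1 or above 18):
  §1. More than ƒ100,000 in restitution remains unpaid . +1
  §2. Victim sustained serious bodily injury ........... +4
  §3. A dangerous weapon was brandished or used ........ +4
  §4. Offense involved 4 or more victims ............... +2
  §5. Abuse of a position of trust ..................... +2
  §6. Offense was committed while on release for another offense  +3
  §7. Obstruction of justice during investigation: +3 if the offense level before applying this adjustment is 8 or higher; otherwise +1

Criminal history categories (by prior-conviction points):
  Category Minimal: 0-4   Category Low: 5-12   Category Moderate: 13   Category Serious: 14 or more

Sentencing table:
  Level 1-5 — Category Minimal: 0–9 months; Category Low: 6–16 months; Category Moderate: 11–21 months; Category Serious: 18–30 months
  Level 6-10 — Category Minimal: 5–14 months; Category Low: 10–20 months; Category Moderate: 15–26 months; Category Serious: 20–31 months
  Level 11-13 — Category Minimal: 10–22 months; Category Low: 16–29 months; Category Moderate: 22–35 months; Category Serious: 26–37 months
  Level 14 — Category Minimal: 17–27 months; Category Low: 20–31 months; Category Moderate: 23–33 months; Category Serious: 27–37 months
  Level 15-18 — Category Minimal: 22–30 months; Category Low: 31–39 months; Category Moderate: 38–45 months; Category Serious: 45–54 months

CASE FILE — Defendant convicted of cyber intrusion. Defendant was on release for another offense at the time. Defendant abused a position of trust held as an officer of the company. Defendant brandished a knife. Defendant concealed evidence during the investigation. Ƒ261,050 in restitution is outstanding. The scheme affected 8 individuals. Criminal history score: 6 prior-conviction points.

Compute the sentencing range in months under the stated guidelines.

31-39 months

Base offense level for cyber intrusion: 5.
§1 applies: 5 + 1 = 6.
§2 does not apply.
§3 applies: 6 + 4 = 10.
§4 applies: 10 + 2 = 12.
§5 applies: 12 + 2 = 14.
§6 applies: 14 + 3 = 17.
§7 applies (level before this adjustment is 17 ≥ 8, so +3): 17 + 3 = 20.
Level 20 exceeds the maximum of 18; capped at 18.
Final offense level: 18.
Criminal history: 6 prior points → Category Low (5-12).
Level 18 falls in the 15-18 band.
Grid: Level 15-18 × Category Low = 31-39 months.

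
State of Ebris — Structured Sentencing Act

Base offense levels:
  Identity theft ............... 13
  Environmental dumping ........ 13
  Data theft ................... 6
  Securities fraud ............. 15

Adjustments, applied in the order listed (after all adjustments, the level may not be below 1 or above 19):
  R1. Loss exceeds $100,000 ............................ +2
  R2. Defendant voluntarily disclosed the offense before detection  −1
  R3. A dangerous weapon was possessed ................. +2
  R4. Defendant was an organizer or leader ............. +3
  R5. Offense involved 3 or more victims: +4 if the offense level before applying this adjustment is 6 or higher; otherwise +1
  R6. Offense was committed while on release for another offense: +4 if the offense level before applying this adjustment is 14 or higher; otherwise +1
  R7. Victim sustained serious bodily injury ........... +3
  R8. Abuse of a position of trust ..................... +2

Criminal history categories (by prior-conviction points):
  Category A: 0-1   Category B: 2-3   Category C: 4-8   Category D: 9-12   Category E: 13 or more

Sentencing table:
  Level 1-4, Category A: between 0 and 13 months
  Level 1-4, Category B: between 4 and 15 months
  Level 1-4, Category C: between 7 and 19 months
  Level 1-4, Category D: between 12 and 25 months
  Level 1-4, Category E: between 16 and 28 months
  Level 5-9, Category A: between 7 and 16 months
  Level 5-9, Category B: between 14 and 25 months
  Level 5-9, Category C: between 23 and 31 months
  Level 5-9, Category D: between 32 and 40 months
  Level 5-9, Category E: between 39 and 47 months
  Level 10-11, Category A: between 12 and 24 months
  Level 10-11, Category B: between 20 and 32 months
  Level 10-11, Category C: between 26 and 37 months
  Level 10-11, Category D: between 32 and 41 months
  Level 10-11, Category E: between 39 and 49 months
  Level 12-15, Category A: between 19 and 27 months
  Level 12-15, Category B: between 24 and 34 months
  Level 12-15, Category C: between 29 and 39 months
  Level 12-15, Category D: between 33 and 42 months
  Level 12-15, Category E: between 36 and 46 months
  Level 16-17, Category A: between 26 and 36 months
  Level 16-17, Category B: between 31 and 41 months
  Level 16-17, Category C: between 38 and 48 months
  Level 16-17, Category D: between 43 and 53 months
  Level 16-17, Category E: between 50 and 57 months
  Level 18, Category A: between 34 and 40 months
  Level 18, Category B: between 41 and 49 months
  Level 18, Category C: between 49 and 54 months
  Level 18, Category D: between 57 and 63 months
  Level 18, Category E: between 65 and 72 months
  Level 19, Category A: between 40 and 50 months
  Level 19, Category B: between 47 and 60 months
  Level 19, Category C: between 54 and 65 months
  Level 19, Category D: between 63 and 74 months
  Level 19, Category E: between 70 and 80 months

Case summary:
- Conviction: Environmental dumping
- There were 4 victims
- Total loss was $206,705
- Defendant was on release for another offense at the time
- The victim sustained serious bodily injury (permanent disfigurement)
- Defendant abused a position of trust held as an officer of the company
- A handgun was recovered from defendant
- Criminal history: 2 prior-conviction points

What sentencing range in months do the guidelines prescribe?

47-60 months

Base offense level for environmental dumping: 13.
R1 applies: 13 + 2 = 15.
R3 applies: 15 + 2 = 17.
R5 applies (level before this adjustment is 17 ≥ 6, so +4): 17 + 4 = 21.
R6 applies (level before this adjustment is 21 ≥ 14, so +4): 21 + 4 = 25.
R7 applies: 25 + 3 = 28.
R8 applies: 28 + 2 = 30.
Level 30 exceeds the maximum of 19; capped at 19.
Final offense level: 19.
Criminal history: 2 prior points → Category B (2-3).
Level 19 falls in the 19 band.
Grid: Level 19 × Category B = 47-60 months.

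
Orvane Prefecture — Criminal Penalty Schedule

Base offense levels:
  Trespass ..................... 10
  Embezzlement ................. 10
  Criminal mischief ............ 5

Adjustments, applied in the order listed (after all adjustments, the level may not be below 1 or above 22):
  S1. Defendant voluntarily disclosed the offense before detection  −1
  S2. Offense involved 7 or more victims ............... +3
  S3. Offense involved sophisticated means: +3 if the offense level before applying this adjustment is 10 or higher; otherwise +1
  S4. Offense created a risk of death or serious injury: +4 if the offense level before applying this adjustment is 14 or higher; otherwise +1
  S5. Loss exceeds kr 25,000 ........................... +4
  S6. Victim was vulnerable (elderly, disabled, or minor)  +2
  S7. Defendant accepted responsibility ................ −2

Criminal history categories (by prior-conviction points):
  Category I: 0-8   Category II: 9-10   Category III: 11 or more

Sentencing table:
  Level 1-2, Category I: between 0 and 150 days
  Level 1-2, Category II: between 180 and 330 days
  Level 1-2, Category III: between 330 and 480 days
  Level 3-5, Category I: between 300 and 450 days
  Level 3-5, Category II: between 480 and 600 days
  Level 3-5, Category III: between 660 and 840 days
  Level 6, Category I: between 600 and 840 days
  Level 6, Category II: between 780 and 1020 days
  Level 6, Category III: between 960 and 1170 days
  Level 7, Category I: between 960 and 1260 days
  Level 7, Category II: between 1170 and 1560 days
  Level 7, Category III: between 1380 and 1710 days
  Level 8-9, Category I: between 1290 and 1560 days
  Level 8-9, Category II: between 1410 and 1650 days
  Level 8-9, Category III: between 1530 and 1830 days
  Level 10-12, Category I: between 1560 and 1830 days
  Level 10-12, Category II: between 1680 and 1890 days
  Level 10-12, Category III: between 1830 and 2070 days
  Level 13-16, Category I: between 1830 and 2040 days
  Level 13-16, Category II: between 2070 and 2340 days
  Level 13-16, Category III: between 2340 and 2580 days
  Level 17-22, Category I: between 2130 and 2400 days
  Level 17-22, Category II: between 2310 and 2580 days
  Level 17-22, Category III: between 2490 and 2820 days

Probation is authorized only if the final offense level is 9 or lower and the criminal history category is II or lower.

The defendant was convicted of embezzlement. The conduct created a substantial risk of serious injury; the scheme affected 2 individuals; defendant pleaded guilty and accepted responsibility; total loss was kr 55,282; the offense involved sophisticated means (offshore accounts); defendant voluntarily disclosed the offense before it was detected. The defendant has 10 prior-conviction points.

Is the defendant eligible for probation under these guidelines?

No

Base offense level for embezzlement: 10.
S1 applies: 10 − 1 = 9.
S3 applies (level before this adjustment is 9 < 10, so +1): 9 + 1 = 10.
S4 applies (level before this adjustment is 10 < 14, so +1): 10 + 1 = 11.
S5 applies: 11 + 4 = 15.
S6 does not apply.
S7 applies: 15 − 2 = 13.
Final offense level: 13.
Criminal history: 10 prior points → Category II (9-10).
Level 13 falls in the 13-16 band.
Grid: Level 13-16 × Category II = 2070-2340 days.
Probation check: level 13 > 9 and category II ≤ II → not eligible.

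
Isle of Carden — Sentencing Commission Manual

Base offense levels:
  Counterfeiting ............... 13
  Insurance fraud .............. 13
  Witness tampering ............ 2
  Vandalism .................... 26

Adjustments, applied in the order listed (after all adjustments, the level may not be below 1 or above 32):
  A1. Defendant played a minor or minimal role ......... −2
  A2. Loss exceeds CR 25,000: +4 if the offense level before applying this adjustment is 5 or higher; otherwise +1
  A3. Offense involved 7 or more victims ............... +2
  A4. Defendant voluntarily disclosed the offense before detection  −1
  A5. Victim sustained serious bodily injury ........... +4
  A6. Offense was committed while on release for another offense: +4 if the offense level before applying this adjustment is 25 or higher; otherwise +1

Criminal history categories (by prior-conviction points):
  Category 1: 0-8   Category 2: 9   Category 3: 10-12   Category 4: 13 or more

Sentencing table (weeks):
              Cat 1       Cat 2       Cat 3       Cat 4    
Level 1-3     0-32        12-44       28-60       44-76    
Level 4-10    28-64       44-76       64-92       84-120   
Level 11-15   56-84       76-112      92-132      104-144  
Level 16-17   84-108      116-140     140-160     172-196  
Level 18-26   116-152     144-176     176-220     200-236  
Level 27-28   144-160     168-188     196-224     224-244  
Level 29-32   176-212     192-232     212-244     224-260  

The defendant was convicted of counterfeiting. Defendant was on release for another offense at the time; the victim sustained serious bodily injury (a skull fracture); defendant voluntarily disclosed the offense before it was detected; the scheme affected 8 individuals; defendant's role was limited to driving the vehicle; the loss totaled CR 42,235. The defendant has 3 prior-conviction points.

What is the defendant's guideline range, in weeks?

116-152 weeks

Base offense level for counterfeiting: 13.
A1 applies: 13 − 2 = 11.
A2 applies (level before this adjustment is 11 ≥ 5, so +4): 11 + 4 = 15.
A3 applies: 15 + 2 = 17.
A4 applies: 17 − 1 = 16.
A5 applies: 16 + 4 = 20.
A6 applies (level before this adjustment is 20 < 25, so +1): 20 + 1 = 21.
Final offense level: 21.
Criminal history: 3 prior points → Category 1 (0-8).
Level 21 falls in the 18-26 band.
Grid: Level 18-26 × Category 1 = 116-152 weeks.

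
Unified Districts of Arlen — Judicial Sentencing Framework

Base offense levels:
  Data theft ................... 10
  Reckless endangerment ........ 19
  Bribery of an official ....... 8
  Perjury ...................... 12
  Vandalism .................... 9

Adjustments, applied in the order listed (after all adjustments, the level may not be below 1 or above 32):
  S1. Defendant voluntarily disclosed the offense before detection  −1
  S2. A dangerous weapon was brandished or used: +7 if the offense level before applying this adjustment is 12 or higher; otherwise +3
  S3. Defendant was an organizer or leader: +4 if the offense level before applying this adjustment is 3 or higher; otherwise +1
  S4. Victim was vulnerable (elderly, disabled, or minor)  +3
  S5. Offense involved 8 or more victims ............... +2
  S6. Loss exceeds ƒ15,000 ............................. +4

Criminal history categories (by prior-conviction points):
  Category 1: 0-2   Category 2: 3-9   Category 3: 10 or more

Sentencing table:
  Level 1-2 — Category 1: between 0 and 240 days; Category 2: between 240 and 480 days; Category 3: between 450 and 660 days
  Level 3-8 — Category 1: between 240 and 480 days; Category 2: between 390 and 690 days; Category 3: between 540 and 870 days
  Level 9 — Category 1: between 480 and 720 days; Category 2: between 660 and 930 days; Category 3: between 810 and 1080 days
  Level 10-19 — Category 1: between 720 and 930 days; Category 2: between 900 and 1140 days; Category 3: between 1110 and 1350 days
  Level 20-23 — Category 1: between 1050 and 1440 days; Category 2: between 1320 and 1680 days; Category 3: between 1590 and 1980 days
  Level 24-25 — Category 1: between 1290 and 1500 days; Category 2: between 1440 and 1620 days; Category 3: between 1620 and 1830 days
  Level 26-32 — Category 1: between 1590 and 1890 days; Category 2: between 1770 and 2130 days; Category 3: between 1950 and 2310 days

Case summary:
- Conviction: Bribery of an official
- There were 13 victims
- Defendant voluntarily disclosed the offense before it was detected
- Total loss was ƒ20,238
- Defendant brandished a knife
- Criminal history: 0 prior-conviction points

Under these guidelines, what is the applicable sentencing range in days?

720-930 days

Base offense level for bribery of an official: 8.
S1 applies: 8 − 1 = 7.
S2 applies (level before this adjustment is 7 < 12, so +3): 7 + 3 = 10.
S3 does not apply.
S5 applies: 10 + 2 = 12.
S6 applies: 12 + 4 = 16.
Final offense level: 16.
Criminal history: 0 prior points → Category 1 (0-2).
Level 16 falls in the 10-19 band.
Grid: Level 10-19 × Category 1 = 720-930 days.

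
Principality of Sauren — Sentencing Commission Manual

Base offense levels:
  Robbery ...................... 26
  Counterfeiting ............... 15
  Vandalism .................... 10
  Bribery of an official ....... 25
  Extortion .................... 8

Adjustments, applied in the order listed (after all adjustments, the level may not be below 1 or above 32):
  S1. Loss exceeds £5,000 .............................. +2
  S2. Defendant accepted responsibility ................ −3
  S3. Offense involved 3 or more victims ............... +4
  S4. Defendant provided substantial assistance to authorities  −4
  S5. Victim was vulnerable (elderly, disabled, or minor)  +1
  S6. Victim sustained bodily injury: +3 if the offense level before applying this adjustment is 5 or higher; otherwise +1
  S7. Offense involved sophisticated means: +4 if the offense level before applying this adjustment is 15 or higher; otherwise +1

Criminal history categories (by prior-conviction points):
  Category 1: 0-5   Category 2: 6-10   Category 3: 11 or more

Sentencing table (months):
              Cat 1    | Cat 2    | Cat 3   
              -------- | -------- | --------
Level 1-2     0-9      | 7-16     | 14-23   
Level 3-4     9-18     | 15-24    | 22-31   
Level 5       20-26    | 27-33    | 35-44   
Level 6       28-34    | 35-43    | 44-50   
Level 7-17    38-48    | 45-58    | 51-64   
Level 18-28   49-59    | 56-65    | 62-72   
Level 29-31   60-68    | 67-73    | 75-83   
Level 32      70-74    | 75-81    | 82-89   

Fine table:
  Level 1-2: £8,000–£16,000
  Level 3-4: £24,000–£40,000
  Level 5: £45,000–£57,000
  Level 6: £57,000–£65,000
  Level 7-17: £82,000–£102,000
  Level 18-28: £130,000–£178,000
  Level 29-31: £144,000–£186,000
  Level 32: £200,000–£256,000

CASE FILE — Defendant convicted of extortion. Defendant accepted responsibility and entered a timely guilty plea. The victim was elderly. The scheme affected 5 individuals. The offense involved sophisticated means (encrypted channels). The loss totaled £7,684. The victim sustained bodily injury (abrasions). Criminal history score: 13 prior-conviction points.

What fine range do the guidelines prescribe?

£130,000–£178,000

Base offense level for extortion: 8.
S1 applies: 8 + 2 = 10.
S2 applies: 10 − 3 = 7.
S3 applies: 7 + 4 = 11.
S4 does not apply.
S5 applies: 11 + 1 = 12.
S6 applies (level before this adjustment is 12 ≥ 5, so +3): 12 + 3 = 15.
S7 applies (level before this adjustment is 15 ≥ 15, so +4): 15 + 4 = 19.
Final offense level: 19.
Level 19 falls in the 18-28 band.
Fine table: Level 18-28 → £130,000–£178,000.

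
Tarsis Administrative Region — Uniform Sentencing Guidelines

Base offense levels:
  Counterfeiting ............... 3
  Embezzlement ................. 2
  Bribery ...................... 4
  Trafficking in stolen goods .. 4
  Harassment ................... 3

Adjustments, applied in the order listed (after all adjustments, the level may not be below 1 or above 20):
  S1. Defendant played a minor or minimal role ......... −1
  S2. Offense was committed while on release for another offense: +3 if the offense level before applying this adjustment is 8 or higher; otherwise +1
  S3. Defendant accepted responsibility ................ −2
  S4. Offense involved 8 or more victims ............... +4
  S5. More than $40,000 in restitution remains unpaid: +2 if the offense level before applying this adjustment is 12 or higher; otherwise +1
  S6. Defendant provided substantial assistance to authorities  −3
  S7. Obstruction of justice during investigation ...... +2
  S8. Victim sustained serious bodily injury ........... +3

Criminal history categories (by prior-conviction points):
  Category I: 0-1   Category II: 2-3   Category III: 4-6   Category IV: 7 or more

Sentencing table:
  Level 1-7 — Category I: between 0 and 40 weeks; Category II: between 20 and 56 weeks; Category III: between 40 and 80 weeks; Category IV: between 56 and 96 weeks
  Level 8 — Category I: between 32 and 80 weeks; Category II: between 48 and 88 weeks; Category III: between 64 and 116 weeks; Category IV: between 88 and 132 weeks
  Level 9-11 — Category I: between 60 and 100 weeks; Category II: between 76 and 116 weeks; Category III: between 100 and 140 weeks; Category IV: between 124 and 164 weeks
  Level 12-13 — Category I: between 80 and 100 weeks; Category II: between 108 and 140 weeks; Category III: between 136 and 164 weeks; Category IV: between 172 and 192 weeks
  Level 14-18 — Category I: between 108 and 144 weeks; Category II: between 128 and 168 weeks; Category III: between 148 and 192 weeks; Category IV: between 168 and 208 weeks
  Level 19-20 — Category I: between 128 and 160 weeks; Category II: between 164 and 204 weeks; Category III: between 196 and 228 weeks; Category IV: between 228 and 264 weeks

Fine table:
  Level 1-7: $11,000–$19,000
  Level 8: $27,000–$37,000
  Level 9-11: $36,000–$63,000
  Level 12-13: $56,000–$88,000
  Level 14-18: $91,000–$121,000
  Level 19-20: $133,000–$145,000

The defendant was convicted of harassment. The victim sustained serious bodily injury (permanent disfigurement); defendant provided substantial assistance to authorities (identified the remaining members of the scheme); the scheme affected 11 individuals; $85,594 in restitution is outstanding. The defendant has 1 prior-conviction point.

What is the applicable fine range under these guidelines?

Base offense level for harassment: 3.
S3 does not apply.
S4 applies: 3 + 4 = 7.
S5 applies (level before this adjustment is 7 < 12, so +1): 7 + 1 = 8.
S6 applies: 8 − 3 = 5.
S8 applies: 5 + 3 = 8.
Final offense level: 8.
Level 8 falls in the 8 band.
Fine table: Level 8 → $27,000–$37,000.

$27,000–$37,000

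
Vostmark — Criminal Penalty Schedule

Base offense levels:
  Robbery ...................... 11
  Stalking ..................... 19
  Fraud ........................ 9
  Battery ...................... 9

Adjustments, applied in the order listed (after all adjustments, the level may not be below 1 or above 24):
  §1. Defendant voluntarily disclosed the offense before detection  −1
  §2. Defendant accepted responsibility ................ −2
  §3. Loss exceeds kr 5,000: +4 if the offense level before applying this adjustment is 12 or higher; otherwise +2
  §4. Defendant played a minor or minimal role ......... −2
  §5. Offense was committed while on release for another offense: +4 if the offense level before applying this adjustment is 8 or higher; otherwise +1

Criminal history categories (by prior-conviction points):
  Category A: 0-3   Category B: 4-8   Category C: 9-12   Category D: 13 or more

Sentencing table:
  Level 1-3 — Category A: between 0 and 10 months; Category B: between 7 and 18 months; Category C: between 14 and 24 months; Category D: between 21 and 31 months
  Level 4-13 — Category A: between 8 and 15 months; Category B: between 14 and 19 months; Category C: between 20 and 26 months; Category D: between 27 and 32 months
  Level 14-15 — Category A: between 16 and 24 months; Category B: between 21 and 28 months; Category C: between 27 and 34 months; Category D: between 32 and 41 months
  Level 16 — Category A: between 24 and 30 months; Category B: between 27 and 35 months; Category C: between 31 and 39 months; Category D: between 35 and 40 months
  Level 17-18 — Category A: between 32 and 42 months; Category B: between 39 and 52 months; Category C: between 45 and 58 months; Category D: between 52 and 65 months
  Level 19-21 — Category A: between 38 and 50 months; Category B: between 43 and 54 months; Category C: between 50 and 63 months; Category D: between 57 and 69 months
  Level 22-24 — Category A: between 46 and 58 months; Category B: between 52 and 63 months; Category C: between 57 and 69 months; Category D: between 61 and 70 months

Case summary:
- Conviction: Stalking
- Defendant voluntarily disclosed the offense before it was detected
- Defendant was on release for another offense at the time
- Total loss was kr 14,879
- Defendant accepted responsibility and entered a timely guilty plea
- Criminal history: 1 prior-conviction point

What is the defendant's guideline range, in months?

46-58 months

Base offense level for stalking: 19.
§1 applies: 19 − 1 = 18.
§2 applies: 18 − 2 = 16.
§3 applies (level before this adjustment is 16 ≥ 12, so +4): 16 + 4 = 20.
§4 does not apply.
§5 applies (level before this adjustment is 20 ≥ 8, so +4): 20 + 4 = 24.
Final offense level: 24.
Criminal history: 1 prior point → Category A (0-3).
Level 24 falls in the 22-24 band.
Grid: Level 22-24 × Category A = 46-58 months.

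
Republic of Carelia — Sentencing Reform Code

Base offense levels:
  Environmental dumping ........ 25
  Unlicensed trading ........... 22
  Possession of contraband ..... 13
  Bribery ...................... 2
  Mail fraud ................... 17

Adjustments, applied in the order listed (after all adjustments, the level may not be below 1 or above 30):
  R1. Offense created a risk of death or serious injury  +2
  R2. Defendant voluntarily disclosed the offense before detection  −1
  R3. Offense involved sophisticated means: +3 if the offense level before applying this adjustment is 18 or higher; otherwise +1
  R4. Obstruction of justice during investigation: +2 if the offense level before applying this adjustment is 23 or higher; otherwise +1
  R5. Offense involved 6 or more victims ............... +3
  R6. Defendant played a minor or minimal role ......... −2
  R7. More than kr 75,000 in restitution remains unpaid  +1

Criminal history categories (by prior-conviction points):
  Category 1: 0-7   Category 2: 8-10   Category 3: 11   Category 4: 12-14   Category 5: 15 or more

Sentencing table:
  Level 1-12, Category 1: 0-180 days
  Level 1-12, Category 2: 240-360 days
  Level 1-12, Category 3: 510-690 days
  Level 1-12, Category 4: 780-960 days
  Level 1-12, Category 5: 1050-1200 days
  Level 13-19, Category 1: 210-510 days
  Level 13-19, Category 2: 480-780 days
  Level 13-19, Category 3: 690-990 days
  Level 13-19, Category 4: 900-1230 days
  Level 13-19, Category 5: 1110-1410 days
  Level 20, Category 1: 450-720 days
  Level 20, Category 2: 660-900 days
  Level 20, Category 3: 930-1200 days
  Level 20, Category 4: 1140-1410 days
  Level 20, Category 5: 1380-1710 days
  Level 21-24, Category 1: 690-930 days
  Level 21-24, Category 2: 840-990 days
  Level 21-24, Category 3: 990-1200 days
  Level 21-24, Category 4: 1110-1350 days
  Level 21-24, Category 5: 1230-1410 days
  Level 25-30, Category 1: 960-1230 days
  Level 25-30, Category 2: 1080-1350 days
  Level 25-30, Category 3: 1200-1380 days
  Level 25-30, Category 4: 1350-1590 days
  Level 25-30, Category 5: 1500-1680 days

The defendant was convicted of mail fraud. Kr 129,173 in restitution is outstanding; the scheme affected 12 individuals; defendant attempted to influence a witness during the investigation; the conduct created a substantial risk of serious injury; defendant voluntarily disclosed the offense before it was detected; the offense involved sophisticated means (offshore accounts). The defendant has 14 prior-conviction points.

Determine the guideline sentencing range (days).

Base offense level for mail fraud: 17.
R1 applies: 17 + 2 = 19.
R2 applies: 19 − 1 = 18.
R3 applies (level before this adjustment is 18 ≥ 18, so +3): 18 + 3 = 21.
R4 applies (level before this adjustment is 21 < 23, so +1): 21 + 1 = 22.
R5 applies: 22 + 3 = 25.
R6 does not apply.
R7 applies: 25 + 1 = 26.
Final offense level: 26.
Criminal history: 14 prior points → Category 4 (12-14).
Level 26 falls in the 25-30 band.
Grid: Level 25-30 × Category 4 = 1350-1590 days.

1350-1590 days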